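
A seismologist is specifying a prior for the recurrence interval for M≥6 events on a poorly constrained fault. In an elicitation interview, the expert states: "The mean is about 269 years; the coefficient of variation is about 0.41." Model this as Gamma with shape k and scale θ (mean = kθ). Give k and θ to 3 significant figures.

k ≈ 5.95, θ ≈ 45.2

For Gamma(k, scale θ): mean = kθ, variance = kθ², so CV = 1/√k.
CV = 0.41, hence k = 1/CV² = 5.95.
Then θ = mean/k = 269/5.95 = 45.2.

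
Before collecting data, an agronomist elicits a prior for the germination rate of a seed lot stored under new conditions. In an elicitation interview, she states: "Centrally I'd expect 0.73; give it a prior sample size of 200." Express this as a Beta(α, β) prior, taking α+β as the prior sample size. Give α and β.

α = 146, β = 54

Under the effective-sample-size interpretation, Beta(α, β) has prior mean α/(α+β) and prior sample size α+β.
So α+β = 200 and α/(α+β) = 0.73, giving α = 0.73·200 = 146 and β = 200 − 146 = 54.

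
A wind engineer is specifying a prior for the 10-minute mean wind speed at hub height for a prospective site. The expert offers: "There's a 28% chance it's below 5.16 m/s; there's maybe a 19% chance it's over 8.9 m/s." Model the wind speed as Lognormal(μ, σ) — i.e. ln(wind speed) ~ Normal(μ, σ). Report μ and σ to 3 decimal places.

μ ≈ 1.858, σ ≈ 0.373

If T ~ Lognormal(μ,σ) then ln T ~ Normal(μ,σ), so the p-quantile of ln T is μ + z_p·σ.
ln(5.16) = 1.641 and ln(8.9) = 2.186; z_{0.28} = -0.5828, z_{0.81} = 0.8779.
σ = (2.186 − 1.641)/(0.8779 − (-0.5828)) = 0.373.
μ = 1.641 − (-0.5828)·0.373 = 1.858.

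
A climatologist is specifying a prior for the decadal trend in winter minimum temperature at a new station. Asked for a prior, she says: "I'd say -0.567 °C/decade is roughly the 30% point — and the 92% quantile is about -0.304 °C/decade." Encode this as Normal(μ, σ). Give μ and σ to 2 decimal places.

μ = -0.50, σ = 0.14

The p-quantile of Normal(μ,σ) is μ + z_p·σ, with z_{0.3} = -0.5244 and z_{0.92} = 1.405.
Eliminate σ: μ = (z₂·x₁ − z₁·x₂)/(z₂ − z₁) = (1.405·-0.567 − (-0.5244)·-0.304)/1.929 = -0.50.
Then σ = (x₂ − x₁)/(z₂ − z₁) = (-0.304 − -0.567)/1.929 = 0.14.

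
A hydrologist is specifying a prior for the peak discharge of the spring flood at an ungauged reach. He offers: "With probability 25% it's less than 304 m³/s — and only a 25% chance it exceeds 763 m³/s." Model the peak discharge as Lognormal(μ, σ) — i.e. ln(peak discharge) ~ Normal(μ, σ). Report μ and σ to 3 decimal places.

If T ~ Lognormal(μ,σ) then ln T ~ Normal(μ,σ), so the p-quantile of ln T is μ + z_p·σ.
ln(304) = 5.717 and ln(763) = 6.637; z_{0.25} = -0.6745, z_{0.75} = 0.6745.
σ = (6.637 − 5.717)/(0.6745 − (-0.6745)) = 0.682.
μ = 5.717 − (-0.6745)·0.682 = 6.177.

μ ≈ 6.177, σ ≈ 0.682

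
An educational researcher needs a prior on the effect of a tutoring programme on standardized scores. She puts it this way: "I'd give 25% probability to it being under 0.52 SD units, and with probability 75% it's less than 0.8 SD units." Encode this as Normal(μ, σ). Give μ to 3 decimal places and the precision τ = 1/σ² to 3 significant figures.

μ = 0.660, τ = 23.2

The p-quantile of Normal(μ,σ) is μ + z_p·σ, with z_{0.25} = -0.6745 and z_{0.75} = 0.6745.
Eliminate σ: μ = (z₂·x₁ − z₁·x₂)/(z₂ − z₁) = (0.6745·0.52 − (-0.6745)·0.8)/1.349 = 0.660.
Then σ = (x₂ − x₁)/(z₂ − z₁) = (0.8 − 0.52)/1.349 = 0.208.
Precision τ = 1/σ² = 1/0.2076² = 23.2.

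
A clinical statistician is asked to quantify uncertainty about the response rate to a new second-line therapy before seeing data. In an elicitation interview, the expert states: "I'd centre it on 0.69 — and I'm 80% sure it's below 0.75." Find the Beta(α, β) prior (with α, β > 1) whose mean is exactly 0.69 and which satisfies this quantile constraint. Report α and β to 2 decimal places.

With mean 0.69 fixed, write α = 0.69s, β = 0.31s where s = α+β.
Need P(θ < 0.75) = 0.8 under Beta(0.69s, 0.31s). Normal approximation: (q−m)/√(m(1−m)/s) ≈ z_{0.8} = 0.842, so s ≈ 0.69·0.31·(0.842)²/(0.75−0.69)² = 42.1.
At s = 42.1: P(θ<0.75) ≈ 0.797. Adjusting to match 0.8 gives s ≈ 43.17.
So α = 0.69·43.17 ≈ 29.79, β = 0.31·43.17 ≈ 13.38.

α ≈ 29.79, β ≈ 13.38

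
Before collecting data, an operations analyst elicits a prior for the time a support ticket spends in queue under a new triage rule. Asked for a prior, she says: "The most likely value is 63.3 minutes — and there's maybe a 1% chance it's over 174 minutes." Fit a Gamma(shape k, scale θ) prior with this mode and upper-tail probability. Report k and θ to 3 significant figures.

Gamma(k,θ) with k>1 has mode (k−1)θ, so θ = 63.3/(k−1).
Need P(X < 174) = 0.99 with θ tied to k this way. Start at k = 2, θ = 63.3: P(X<174) ≈ 0.760.
Too low — raise k to concentrate. Iterating converges to k ≈ 5.49.
Then θ = 63.3/(5.49−1) ≈ 14.1.

k ≈ 5.49, θ ≈ 14.1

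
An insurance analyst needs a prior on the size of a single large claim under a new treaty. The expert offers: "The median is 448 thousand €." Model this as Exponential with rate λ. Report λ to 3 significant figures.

λ ≈ 0.00155

Exponential median = ln 2 / λ, so λ = ln 2 / 448.0 = 0.00155.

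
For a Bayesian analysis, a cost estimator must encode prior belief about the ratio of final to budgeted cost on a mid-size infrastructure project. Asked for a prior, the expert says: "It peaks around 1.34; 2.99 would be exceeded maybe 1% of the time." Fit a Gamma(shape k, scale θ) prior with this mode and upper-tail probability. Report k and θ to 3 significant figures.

Gamma(k,θ) with k>1 has mode (k−1)θ, so θ = 1.34/(k−1).
Need P(X < 2.99) = 0.99 with θ tied to k this way. Start at k = 2, θ = 1.34: P(X<2.99) ≈ 0.653.
Too low — raise k to concentrate. Iterating converges to k ≈ 8.46.
Then θ = 1.34/(8.46−1) ≈ 0.18.

k ≈ 8.46, θ ≈ 0.18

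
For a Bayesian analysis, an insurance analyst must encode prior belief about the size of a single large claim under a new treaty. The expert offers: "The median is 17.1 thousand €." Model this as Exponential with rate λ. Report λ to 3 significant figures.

Exponential median = ln 2 / λ, so λ = ln 2 / 17.1 = 0.0405.

λ ≈ 0.0405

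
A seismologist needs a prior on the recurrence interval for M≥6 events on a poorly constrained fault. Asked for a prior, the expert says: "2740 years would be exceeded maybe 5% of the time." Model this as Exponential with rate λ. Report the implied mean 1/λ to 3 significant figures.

P(T > 2740.0) = e^(−λ·2740.0) = 0.05, so λ = −ln(0.05)/2740.0 = 0.00109.
Mean = 1/λ = 915 years.

mean ≈ 915 years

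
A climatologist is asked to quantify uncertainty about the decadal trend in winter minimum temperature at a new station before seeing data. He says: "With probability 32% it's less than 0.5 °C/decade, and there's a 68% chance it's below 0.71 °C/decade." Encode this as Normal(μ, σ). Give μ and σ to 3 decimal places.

μ = 0.605, σ = 0.225

For Normal(μ,σ), the p-quantile is μ + z_p·σ. Here z_{0.32} = -0.4677, z_{0.68} = 0.4677.
So 0.5 = μ − 0.4677σ and 0.71 = μ + 0.4677σ.
Subtracting: σ = (0.71 − 0.5)/(0.4677 − (-0.4677)) = 0.225.
Then μ = 0.5 − (-0.4677)·0.225 = 0.605.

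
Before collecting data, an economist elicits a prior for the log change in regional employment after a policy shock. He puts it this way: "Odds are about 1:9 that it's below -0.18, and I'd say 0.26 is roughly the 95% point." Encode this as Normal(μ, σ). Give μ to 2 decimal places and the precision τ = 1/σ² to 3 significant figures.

μ = 0.01, τ = 44.2

The p-quantile of Normal(μ,σ) is μ + z_p·σ, with z_{0.1} = -1.282 and z_{0.95} = 1.645.
Eliminate σ: μ = (z₂·x₁ − z₁·x₂)/(z₂ − z₁) = (1.645·-0.18 − (-1.282)·0.26)/2.926 = 0.01.
Then σ = (x₂ − x₁)/(z₂ − z₁) = (0.26 − -0.18)/2.926 = 0.15.
Precision τ = 1/σ² = 1/0.1504² = 44.2.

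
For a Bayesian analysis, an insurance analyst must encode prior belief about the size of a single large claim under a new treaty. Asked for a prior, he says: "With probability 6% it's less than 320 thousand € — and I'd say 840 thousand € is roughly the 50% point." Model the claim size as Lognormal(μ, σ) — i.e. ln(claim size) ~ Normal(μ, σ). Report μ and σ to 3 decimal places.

μ ≈ 6.733, σ ≈ 0.621

If T ~ Lognormal(μ,σ) then ln T ~ Normal(μ,σ), so the p-quantile of ln T is μ + z_p·σ.
ln(320) = 5.768 and ln(840) = 6.733; z_{0.06} = -1.555, z_{0.5} = 0.
σ = (6.733 − 5.768)/(0 − (-1.555)) = 0.621.
μ = 5.768 − (-1.555)·0.621 = 6.733.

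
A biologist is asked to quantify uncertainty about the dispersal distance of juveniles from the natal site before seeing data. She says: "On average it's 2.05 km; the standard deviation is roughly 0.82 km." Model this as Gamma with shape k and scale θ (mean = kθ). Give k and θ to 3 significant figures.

For Gamma(k, scale θ): mean = kθ, variance = kθ², so CV = 1/√k.
CV = SD/mean = 0.82/2.05 = 0.4, hence k = 1/CV² = 6.25.
Then θ = mean/k = 2.05/6.25 = 0.328.

k ≈ 6.25, θ ≈ 0.328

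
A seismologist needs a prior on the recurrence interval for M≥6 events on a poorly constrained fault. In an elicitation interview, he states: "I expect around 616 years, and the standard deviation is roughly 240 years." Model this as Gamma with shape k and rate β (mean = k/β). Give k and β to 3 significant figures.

k ≈ 6.59, β ≈ 0.0107

For Gamma(k, rate β): mean = k/β, variance = k/β², so CV = 1/√k.
CV = SD/mean = 240/616 = 0.3896, hence k = 1/CV² = 6.59.
Then β = k/mean = 6.59/616 = 0.0107.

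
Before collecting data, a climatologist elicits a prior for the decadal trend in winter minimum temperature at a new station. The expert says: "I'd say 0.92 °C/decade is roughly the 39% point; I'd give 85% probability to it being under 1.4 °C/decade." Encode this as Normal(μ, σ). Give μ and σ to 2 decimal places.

μ = 1.02, σ = 0.36

For Normal(μ,σ), the p-quantile is μ + z_p·σ. Here z_{0.39} = -0.2793, z_{0.85} = 1.036.
So 0.92 = μ − 0.2793σ and 1.4 = μ + 1.036σ.
Subtracting: σ = (1.4 − 0.92)/(1.036 − (-0.2793)) = 0.36.
Then μ = 0.92 − (-0.2793)·0.36 = 1.02.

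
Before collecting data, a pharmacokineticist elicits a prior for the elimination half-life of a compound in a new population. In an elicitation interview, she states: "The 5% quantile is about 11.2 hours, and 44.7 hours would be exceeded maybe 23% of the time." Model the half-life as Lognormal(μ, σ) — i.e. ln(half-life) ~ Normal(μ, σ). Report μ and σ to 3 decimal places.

If T ~ Lognormal(μ,σ) then ln T ~ Normal(μ,σ), so the p-quantile of ln T is μ + z_p·σ.
ln(11.2) = 2.416 and ln(44.7) = 3.8; z_{0.05} = -1.645, z_{0.77} = 0.7388.
σ = (3.8 − 2.416)/(0.7388 − (-1.645)) = 0.581.
μ = 2.416 − (-1.645)·0.581 = 3.371.

μ ≈ 3.371, σ ≈ 0.581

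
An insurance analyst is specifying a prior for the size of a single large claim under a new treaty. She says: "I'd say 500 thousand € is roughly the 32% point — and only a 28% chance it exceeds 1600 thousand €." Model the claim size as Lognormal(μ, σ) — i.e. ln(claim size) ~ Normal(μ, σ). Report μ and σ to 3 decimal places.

μ ≈ 6.732, σ ≈ 1.107

If T ~ Lognormal(μ,σ) then ln T ~ Normal(μ,σ), so the p-quantile of ln T is μ + z_p·σ.
ln(500) = 6.215 and ln(1600) = 7.378; z_{0.32} = -0.4677, z_{0.72} = 0.5828.
σ = (7.378 − 6.215)/(0.5828 − (-0.4677)) = 1.107.
μ = 6.215 − (-0.4677)·1.107 = 6.732.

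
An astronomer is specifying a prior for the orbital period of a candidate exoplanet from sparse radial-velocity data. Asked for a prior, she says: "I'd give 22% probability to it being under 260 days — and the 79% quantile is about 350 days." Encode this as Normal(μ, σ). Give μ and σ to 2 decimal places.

The p-quantile of Normal(μ,σ) is μ + z_p·σ, with z_{0.22} = -0.7722 and z_{0.79} = 0.8064.
Eliminate σ: μ = (z₂·x₁ − z₁·x₂)/(z₂ − z₁) = (0.8064·260 − (-0.7722)·350)/1.579 = 304.02.
Then σ = (x₂ − x₁)/(z₂ − z₁) = (350 − 260)/1.579 = 57.01.

μ = 304.02, σ = 57.01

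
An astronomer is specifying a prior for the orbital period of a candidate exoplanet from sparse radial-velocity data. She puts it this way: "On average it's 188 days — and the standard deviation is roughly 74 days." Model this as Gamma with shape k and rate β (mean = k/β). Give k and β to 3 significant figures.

For Gamma(k, rate β): mean = k/β, variance = k/β², so CV = 1/√k.
CV = SD/mean = 74/188 = 0.3936, hence k = 1/CV² = 6.45.
Then β = k/mean = 6.45/188 = 0.0343.

k ≈ 6.45, β ≈ 0.0343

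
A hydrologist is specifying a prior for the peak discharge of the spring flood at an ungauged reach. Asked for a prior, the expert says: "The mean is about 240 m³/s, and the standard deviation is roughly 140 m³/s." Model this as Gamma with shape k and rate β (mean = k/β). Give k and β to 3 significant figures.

k ≈ 2.94, β ≈ 0.0122

For Gamma(k, rate β): mean = k/β, variance = k/β², so CV = 1/√k.
CV = SD/mean = 140/240 = 0.5833, hence k = 1/CV² = 2.94.
Then β = k/mean = 2.94/240 = 0.0122.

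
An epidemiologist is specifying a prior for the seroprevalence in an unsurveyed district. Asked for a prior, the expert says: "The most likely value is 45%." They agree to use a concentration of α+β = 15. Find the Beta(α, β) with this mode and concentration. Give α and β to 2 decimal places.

α = 6.85, β = 8.15

For α,β > 1 the Beta mode is (α−1)/(α+β−2). With α+β = 15, the mode is (α−1)/13.
Set (α−1)/13 = 0.45 → α = 1 + 0.45·13 = 6.85.
β = 15 − α = 8.15.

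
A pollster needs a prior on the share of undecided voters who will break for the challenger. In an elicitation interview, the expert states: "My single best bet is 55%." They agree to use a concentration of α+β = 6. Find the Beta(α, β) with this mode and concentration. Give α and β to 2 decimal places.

For α,β > 1 the Beta mode is (α−1)/(α+β−2). With α+β = 6, the mode is (α−1)/4.
Set (α−1)/4 = 0.55 → α = 1 + 0.55·4 = 3.20.
β = 6 − α = 2.80.

α = 3.20, β = 2.80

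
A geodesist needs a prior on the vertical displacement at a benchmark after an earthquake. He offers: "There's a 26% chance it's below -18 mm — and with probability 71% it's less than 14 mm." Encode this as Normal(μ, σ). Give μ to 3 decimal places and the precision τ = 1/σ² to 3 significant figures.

μ = -0.797, τ = 0.0014

The p-quantile of Normal(μ,σ) is μ + z_p·σ, with z_{0.26} = -0.6433 and z_{0.71} = 0.5534.
Eliminate σ: μ = (z₂·x₁ − z₁·x₂)/(z₂ − z₁) = (0.5534·-18 − (-0.6433)·14)/1.197 = -0.797.
Then σ = (x₂ − x₁)/(z₂ − z₁) = (14 − -18)/1.197 = 26.740.
Precision τ = 1/σ² = 1/26.74² = 0.0014.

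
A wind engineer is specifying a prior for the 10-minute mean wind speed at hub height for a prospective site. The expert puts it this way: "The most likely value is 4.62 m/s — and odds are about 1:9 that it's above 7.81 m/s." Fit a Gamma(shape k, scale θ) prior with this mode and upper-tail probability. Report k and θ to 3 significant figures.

k ≈ 7.86, θ ≈ 0.673

Gamma(k,θ) with k>1 has mode (k−1)θ, so θ = 4.62/(k−1).
Need P(X < 7.81) = 0.9 with θ tied to k this way. Start at k = 2, θ = 4.62: P(X<7.81) ≈ 0.504.
Too low — raise k to concentrate. Iterating converges to k ≈ 7.86.
Then θ = 4.62/(7.86−1) ≈ 0.673.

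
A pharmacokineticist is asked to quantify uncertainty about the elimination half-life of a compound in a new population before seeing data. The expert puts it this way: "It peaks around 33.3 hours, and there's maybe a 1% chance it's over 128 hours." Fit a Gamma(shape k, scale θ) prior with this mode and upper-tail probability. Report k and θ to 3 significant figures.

k ≈ 3.33, θ ≈ 14.3

Gamma(k,θ) with k>1 has mode (k−1)θ, so θ = 33.3/(k−1).
Need P(X < 128) = 0.99 with θ tied to k this way. Start at k = 2, θ = 33.3: P(X<128) ≈ 0.896.
Too low — raise k to concentrate. Iterating converges to k ≈ 3.33.
Then θ = 33.3/(3.33−1) ≈ 14.3.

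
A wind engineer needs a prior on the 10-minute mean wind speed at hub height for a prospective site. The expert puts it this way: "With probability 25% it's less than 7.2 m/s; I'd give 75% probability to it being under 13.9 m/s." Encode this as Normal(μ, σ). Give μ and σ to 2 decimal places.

μ = 10.55, σ = 4.97

The p-quantile of Normal(μ,σ) is μ + z_p·σ, with z_{0.25} = -0.6745 and z_{0.75} = 0.6745.
Eliminate σ: μ = (z₂·x₁ − z₁·x₂)/(z₂ − z₁) = (0.6745·7.2 − (-0.6745)·13.9)/1.349 = 10.55.
Then σ = (x₂ − x₁)/(z₂ − z₁) = (13.9 − 7.2)/1.349 = 4.97.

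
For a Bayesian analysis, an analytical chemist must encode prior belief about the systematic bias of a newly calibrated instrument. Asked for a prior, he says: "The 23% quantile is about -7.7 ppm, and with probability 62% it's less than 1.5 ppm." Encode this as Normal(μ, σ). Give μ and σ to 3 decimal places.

μ = -1.191, σ = 8.809

The p-quantile of Normal(μ,σ) is μ + z_p·σ, with z_{0.23} = -0.7388 and z_{0.62} = 0.3055.
Eliminate σ: μ = (z₂·x₁ − z₁·x₂)/(z₂ − z₁) = (0.3055·-7.7 − (-0.7388)·1.5)/1.044 = -1.191.
Then σ = (x₂ − x₁)/(z₂ − z₁) = (1.5 − -7.7)/1.044 = 8.809.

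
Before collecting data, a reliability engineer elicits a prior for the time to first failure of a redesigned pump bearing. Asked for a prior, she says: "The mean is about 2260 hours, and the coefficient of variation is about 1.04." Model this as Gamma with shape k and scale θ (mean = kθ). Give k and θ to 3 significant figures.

For Gamma(k, scale θ): mean = kθ, variance = kθ², so CV = 1/√k.
CV = 1.04, hence k = 1/CV² = 0.925.
Then θ = mean/k = 2260/0.925 = 2440.

k ≈ 0.925, θ ≈ 2440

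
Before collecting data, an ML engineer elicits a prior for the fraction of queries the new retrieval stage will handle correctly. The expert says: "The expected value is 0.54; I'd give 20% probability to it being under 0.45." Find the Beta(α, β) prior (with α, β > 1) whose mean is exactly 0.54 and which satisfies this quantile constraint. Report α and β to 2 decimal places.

With mean 0.54 fixed, write α = 0.54s, β = 0.46s where s = α+β.
Need P(θ < 0.45) = 0.2 under Beta(0.54s, 0.46s). Normal approximation: (q−m)/√(m(1−m)/s) ≈ z_{0.2} = -0.842, so s ≈ 0.54·0.46·(-0.842)²/(0.45−0.54)² = 21.7.
At s = 21.7: P(θ<0.45) ≈ 0.200. Adjusting to match 0.2 gives s ≈ 21.69.
So α = 0.54·21.69 ≈ 11.71, β = 0.46·21.69 ≈ 9.98.

α ≈ 11.71, β ≈ 9.98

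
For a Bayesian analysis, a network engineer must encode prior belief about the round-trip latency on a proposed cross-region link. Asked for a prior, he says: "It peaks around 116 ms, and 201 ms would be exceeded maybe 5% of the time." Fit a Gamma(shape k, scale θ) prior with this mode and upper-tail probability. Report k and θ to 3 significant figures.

k ≈ 10.2, θ ≈ 12.6

Gamma(k,θ) with k>1 has mode (k−1)θ, so θ = 116/(k−1).
Need P(X < 201) = 0.95 with θ tied to k this way. Start at k = 2, θ = 116: P(X<201) ≈ 0.517.
Too low — raise k to concentrate. Iterating converges to k ≈ 10.2.
Then θ = 116/(10.2−1) ≈ 12.6.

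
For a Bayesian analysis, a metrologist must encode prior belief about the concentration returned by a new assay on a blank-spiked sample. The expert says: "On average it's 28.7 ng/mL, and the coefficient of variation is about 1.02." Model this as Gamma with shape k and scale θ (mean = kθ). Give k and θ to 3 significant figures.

k ≈ 0.961, θ ≈ 29.9

For Gamma(k, scale θ): mean = kθ, variance = kθ², so CV = 1/√k.
CV = 1.02, hence k = 1/CV² = 0.961.
Then θ = mean/k = 28.7/0.961 = 29.9.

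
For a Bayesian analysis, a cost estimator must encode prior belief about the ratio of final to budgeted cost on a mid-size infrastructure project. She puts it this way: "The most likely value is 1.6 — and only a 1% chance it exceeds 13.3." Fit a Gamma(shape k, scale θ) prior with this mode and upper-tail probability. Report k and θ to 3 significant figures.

Gamma(k,θ) with k>1 has mode (k−1)θ, so θ = 1.6/(k−1).
Need P(X < 13.3) = 0.99 with θ tied to k this way. Start at k = 2, θ = 1.6: P(X<13.3) ≈ 0.998.
Too high — lower k to spread out. Iterating converges to k ≈ 1.74.
Then θ = 1.6/(1.74−1) ≈ 2.16.

k ≈ 1.74, θ ≈ 2.16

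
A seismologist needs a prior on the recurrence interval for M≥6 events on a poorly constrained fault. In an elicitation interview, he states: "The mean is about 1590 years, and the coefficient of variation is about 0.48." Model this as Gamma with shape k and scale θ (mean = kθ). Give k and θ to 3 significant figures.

For Gamma(k, scale θ): mean = kθ, variance = kθ², so CV = 1/√k.
CV = 0.48, hence k = 1/CV² = 4.34.
Then θ = mean/k = 1590/4.34 = 366.

k ≈ 4.34, θ ≈ 366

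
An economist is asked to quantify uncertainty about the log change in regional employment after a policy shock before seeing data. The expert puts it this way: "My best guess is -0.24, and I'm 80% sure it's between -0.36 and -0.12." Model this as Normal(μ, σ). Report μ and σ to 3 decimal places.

A symmetric 80% interval runs μ ± z·σ with z = 1.282.
Half-width = 0.12, so σ = 0.12/1.282 = 0.094.
μ is the stated best guess, -0.240.

μ = -0.240, σ = 0.094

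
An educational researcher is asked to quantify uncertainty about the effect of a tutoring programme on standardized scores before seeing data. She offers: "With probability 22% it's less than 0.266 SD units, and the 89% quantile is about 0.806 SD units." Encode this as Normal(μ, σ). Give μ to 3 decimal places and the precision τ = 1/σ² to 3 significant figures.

μ = 0.475, τ = 13.7

For Normal(μ,σ), the p-quantile is μ + z_p·σ. Here z_{0.22} = -0.7722, z_{0.89} = 1.227.
So 0.266 = μ − 0.7722σ and 0.806 = μ + 1.227σ.
Subtracting: σ = (0.806 − 0.266)/(1.227 − (-0.7722)) = 0.270.
Then μ = 0.266 − (-0.7722)·0.270 = 0.475.
Precision τ = 1/σ² = 1/0.2702² = 13.7.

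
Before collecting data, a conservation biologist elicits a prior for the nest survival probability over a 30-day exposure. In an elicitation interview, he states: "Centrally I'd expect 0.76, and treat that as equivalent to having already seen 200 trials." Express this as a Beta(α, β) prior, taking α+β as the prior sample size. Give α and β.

Under the effective-sample-size interpretation, Beta(α, β) has prior mean α/(α+β) and prior sample size α+β.
So α+β = 200 and α/(α+β) = 0.76, giving α = 0.76·200 = 152 and β = 200 − 152 = 48.

α = 152, β = 48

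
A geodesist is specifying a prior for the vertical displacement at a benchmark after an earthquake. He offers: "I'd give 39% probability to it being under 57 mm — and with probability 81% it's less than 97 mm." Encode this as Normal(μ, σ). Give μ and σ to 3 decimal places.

For Normal(μ,σ), the p-quantile is μ + z_p·σ. Here z_{0.39} = -0.2793, z_{0.81} = 0.8779.
So 57 = μ − 0.2793σ and 97 = μ + 0.8779σ.
Subtracting: σ = (97 − 57)/(0.8779 − (-0.2793)) = 34.566.
Then μ = 57 − (-0.2793)·34.566 = 66.655.

μ = 66.655, σ = 34.566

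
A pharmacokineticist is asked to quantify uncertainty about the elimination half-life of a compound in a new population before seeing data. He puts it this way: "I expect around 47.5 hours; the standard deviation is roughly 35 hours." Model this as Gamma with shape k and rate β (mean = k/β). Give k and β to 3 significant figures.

k ≈ 1.84, β ≈ 0.0388

For Gamma(k, rate β): mean = k/β, variance = k/β², so CV = 1/√k.
CV = SD/mean = 35/47.5 = 0.7368, hence k = 1/CV² = 1.84.
Then β = k/mean = 1.84/47.5 = 0.0388.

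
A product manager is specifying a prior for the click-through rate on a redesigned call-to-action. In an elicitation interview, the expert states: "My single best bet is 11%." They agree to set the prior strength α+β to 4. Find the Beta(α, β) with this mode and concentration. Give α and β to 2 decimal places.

For α,β > 1 the Beta mode is (α−1)/(α+β−2). With α+β = 4, the mode is (α−1)/2.
Set (α−1)/2 = 0.11 → α = 1 + 0.11·2 = 1.22.
β = 4 − α = 2.78.

α = 1.22, β = 2.78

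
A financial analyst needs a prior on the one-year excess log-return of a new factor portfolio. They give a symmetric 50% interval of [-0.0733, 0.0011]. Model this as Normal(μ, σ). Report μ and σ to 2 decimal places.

μ = -0.04, σ = 0.06

A symmetric 50% interval runs μ ± z·σ with z = 0.6745.
Half-width = 0.0372, so σ = 0.0372/0.6745 = 0.06.
μ is the interval midpoint, -0.04.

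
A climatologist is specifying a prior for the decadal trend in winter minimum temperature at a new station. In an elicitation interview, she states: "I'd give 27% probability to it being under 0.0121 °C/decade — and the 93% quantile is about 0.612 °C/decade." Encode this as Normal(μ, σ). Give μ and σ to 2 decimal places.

The p-quantile of Normal(μ,σ) is μ + z_p·σ, with z_{0.27} = -0.6128 and z_{0.93} = 1.476.
Eliminate σ: μ = (z₂·x₁ − z₁·x₂)/(z₂ − z₁) = (1.476·0.0121 − (-0.6128)·0.612)/2.089 = 0.19.
Then σ = (x₂ − x₁)/(z₂ − z₁) = (0.612 − 0.0121)/2.089 = 0.29.

μ = 0.19, σ = 0.29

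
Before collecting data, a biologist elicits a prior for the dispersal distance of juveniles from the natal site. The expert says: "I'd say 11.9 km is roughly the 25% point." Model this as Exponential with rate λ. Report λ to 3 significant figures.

P(T < 11.9) = 1 − e^(−λ·11.9) = 0.25, so λ = −ln(1−0.25)/11.9 = −ln(0.75)/11.9 = 0.0242.

λ ≈ 0.0242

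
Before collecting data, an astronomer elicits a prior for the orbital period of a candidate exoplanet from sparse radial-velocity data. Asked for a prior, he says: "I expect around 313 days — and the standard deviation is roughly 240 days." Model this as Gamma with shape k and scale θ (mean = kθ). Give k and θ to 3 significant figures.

k ≈ 1.7, θ ≈ 184

For Gamma(k, scale θ): mean = kθ, variance = kθ², so CV = 1/√k.
CV = SD/mean = 240/313 = 0.7668, hence k = 1/CV² = 1.7.
Then θ = mean/k = 313/1.7 = 184.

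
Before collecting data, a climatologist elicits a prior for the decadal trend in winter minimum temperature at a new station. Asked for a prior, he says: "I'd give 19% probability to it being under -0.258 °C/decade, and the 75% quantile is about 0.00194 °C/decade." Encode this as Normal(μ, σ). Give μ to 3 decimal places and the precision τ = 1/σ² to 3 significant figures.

The p-quantile of Normal(μ,σ) is μ + z_p·σ, with z_{0.19} = -0.8779 and z_{0.75} = 0.6745.
Eliminate σ: μ = (z₂·x₁ − z₁·x₂)/(z₂ − z₁) = (0.6745·-0.258 − (-0.8779)·0.00194)/1.552 = -0.111.
Then σ = (x₂ − x₁)/(z₂ − z₁) = (0.00194 − -0.258)/1.552 = 0.167.
Precision τ = 1/σ² = 1/0.1674² = 35.7.

μ = -0.111, τ = 35.7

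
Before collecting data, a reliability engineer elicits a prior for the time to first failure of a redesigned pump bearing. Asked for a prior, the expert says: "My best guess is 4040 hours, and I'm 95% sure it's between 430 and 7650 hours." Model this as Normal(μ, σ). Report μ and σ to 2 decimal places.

μ = 4040.00, σ = 1841.87

A symmetric 95% interval runs μ ± z·σ with z = 1.96.
Half-width = 3610, so σ = 3610/1.96 = 1841.87.
μ is the stated best guess, 4040.00.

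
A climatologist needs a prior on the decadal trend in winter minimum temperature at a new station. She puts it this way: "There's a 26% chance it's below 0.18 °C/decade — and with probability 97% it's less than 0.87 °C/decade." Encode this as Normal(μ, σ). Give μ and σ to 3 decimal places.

μ = 0.356, σ = 0.273

For Normal(μ,σ), the p-quantile is μ + z_p·σ. Here z_{0.26} = -0.6433, z_{0.97} = 1.881.
So 0.18 = μ − 0.6433σ and 0.87 = μ + 1.881σ.
Subtracting: σ = (0.87 − 0.18)/(1.881 − (-0.6433)) = 0.273.
Then μ = 0.18 − (-0.6433)·0.273 = 0.356.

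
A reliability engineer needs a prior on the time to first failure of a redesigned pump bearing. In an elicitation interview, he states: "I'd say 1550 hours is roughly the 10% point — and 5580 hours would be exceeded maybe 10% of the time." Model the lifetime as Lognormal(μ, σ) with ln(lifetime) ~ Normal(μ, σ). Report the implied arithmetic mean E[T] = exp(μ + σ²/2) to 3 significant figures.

If T ~ Lognormal(μ,σ) then ln T ~ Normal(μ,σ), so the p-quantile of ln T is μ + z_p·σ.
ln(1550) = 7.346 and ln(5580) = 8.627; z_{0.1} = -1.282, z_{0.9} = 1.282.
σ = (8.627 − 7.346)/(1.282 − (-1.282)) = 0.500.
μ = 7.346 − (-1.282)·0.500 = 7.986.
E[T] = exp(μ + σ²/2) = exp(7.986 + 0.1249) = 3330 hours.

E[T] ≈ 3330 hours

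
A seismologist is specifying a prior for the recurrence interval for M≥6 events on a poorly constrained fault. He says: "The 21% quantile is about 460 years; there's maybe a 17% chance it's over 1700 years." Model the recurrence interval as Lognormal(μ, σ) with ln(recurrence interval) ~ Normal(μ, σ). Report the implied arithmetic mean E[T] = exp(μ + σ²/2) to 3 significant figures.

If T ~ Lognormal(μ,σ) then ln T ~ Normal(μ,σ), so the p-quantile of ln T is μ + z_p·σ.
ln(460) = 6.131 and ln(1700) = 7.438; z_{0.21} = -0.8064, z_{0.83} = 0.9542.
σ = (7.438 − 6.131)/(0.9542 − (-0.8064)) = 0.742.
μ = 6.131 − (-0.8064)·0.742 = 6.730.
E[T] = exp(μ + σ²/2) = exp(6.730 + 0.2756) = 1100 years.

E[T] ≈ 1100 years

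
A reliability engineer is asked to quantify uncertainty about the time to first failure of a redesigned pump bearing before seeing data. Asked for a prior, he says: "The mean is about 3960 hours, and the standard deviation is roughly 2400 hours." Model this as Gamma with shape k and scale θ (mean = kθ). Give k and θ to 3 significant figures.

k ≈ 2.72, θ ≈ 1450

For Gamma(k, scale θ): mean = kθ, variance = kθ², so CV = 1/√k.
CV = SD/mean = 2400/3960 = 0.6061, hence k = 1/CV² = 2.72.
Then θ = mean/k = 3960/2.72 = 1450.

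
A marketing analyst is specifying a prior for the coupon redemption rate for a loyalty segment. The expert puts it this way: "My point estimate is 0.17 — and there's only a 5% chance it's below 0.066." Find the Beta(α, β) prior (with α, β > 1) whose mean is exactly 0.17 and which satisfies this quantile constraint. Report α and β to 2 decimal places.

With mean 0.17 fixed, write α = 0.17s, β = 0.83s where s = α+β.
Need P(θ < 0.066) = 0.05 under Beta(0.17s, 0.83s). Normal approximation: (q−m)/√(m(1−m)/s) ≈ z_{0.05} = -1.64, so s ≈ 0.17·0.83·(-1.64)²/(0.066−0.17)² = 35.3.
At s = 35.3: P(θ<0.066) ≈ 0.023. Adjusting to match 0.05 gives s ≈ 25.31.
So α = 0.17·25.31 ≈ 4.30, β = 0.83·25.31 ≈ 21.01.

α ≈ 4.30, β ≈ 21.01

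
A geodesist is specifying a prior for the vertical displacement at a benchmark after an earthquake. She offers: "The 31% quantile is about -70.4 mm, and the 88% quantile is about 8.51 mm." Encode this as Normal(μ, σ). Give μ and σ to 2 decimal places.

μ = -46.98, σ = 47.23

For Normal(μ,σ), the p-quantile is μ + z_p·σ. Here z_{0.31} = -0.4959, z_{0.88} = 1.175.
So -70.4 = μ − 0.4959σ and 8.51 = μ + 1.175σ.
Subtracting: σ = (8.51 − -70.4)/(1.175 − (-0.4959)) = 47.23.
Then μ = -70.4 − (-0.4959)·47.23 = -46.98.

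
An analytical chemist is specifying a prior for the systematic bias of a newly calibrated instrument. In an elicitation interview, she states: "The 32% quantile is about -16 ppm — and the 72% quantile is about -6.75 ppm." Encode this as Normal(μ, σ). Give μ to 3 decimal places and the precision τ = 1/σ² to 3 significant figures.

For Normal(μ,σ), the p-quantile is μ + z_p·σ. Here z_{0.32} = -0.4677, z_{0.72} = 0.5828.
So -16 = μ − 0.4677σ and -6.75 = μ + 0.5828σ.
Subtracting: σ = (-6.75 − -16)/(0.5828 − (-0.4677)) = 8.805.
Then μ = -16 − (-0.4677)·8.805 = -11.882.
Precision τ = 1/σ² = 1/8.805² = 0.0129.

μ = -11.882, τ = 0.0129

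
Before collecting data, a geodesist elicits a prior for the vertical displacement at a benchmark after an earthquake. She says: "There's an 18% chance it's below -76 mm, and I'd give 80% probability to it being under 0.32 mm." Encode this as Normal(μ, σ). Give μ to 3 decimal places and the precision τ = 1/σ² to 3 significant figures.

μ = -36.238, τ = 0.00053

The p-quantile of Normal(μ,σ) is μ + z_p·σ, with z_{0.18} = -0.9154 and z_{0.8} = 0.8416.
Eliminate σ: μ = (z₂·x₁ − z₁·x₂)/(z₂ − z₁) = (0.8416·-76 − (-0.9154)·0.32)/1.757 = -36.238.
Then σ = (x₂ − x₁)/(z₂ − z₁) = (0.32 − -76)/1.757 = 43.438.
Precision τ = 1/σ² = 1/43.44² = 0.00053.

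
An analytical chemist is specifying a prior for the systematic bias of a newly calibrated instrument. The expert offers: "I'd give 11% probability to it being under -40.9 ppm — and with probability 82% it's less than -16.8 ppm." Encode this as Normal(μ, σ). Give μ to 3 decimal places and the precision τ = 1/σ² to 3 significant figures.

μ = -27.099, τ = 0.0079

The p-quantile of Normal(μ,σ) is μ + z_p·σ, with z_{0.11} = -1.227 and z_{0.82} = 0.9154.
Eliminate σ: μ = (z₂·x₁ − z₁·x₂)/(z₂ − z₁) = (0.9154·-40.9 − (-1.227)·-16.8)/2.142 = -27.099.
Then σ = (x₂ − x₁)/(z₂ − z₁) = (-16.8 − -40.9)/2.142 = 11.252.
Precision τ = 1/σ² = 1/11.25² = 0.0079.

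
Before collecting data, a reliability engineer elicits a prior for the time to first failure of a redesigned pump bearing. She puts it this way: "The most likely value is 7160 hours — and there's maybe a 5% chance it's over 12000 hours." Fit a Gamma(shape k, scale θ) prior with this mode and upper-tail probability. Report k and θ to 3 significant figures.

k ≈ 11.5, θ ≈ 684

Gamma(k,θ) with k>1 has mode (k−1)θ, so θ = 7160/(k−1).
Need P(X < 12000) = 0.95 with θ tied to k this way. Start at k = 2, θ = 7160: P(X<12000) ≈ 0.499.
Too low — raise k to concentrate. Iterating converges to k ≈ 11.5.
Then θ = 7160/(11.5−1) ≈ 684.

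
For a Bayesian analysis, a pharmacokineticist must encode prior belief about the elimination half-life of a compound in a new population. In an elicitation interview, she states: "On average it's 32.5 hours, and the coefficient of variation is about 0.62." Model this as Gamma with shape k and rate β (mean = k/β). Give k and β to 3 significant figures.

For Gamma(k, rate β): mean = k/β, variance = k/β², so CV = 1/√k.
CV = 0.62, hence k = 1/CV² = 2.6.
Then β = k/mean = 2.6/32.5 = 0.08.

k ≈ 2.6, β ≈ 0.08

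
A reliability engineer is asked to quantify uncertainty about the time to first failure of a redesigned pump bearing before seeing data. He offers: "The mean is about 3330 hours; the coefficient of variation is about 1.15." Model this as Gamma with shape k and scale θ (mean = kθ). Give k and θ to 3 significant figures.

For Gamma(k, scale θ): mean = kθ, variance = kθ², so CV = 1/√k.
CV = 1.15, hence k = 1/CV² = 0.756.
Then θ = mean/k = 3330/0.756 = 4400.

k ≈ 0.756, θ ≈ 4400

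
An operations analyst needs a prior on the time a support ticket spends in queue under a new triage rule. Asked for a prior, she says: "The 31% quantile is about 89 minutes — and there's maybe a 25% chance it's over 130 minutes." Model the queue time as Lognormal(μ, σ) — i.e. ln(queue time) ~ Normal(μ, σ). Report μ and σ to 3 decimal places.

μ ≈ 4.649, σ ≈ 0.324

If T ~ Lognormal(μ,σ) then ln T ~ Normal(μ,σ), so the p-quantile of ln T is μ + z_p·σ.
ln(89) = 4.489 and ln(130) = 4.868; z_{0.31} = -0.4959, z_{0.75} = 0.6745.
σ = (4.868 − 4.489)/(0.6745 − (-0.4959)) = 0.324.
μ = 4.489 − (-0.4959)·0.324 = 4.649.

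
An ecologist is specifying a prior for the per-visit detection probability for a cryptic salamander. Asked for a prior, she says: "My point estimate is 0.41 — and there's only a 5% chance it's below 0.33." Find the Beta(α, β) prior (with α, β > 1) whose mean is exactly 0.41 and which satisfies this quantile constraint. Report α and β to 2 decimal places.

With mean 0.41 fixed, write α = 0.41s, β = 0.59s where s = α+β.
Need P(θ < 0.33) = 0.05 under Beta(0.41s, 0.59s). Normal approximation: (q−m)/√(m(1−m)/s) ≈ z_{0.05} = -1.64, so s ≈ 0.41·0.59·(-1.64)²/(0.33−0.41)² = 102.3.
At s = 102.3: P(θ<0.33) ≈ 0.047. Adjusting to match 0.05 gives s ≈ 98.76.
So α = 0.41·98.76 ≈ 40.49, β = 0.59·98.76 ≈ 58.27.

α ≈ 40.49, β ≈ 58.27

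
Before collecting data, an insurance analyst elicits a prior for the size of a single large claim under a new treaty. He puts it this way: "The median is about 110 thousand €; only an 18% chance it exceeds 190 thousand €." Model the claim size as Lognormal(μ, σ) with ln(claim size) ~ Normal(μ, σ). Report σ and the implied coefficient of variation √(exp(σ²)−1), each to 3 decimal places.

If T ~ Lognormal(μ,σ) then ln T ~ Normal(μ,σ), so the p-quantile of ln T is μ + z_p·σ.
ln(110) = 4.7 and ln(190) = 5.247; z_{0.5} = 0, z_{0.82} = 0.9154.
σ = (5.247 − 4.7)/(0.9154 − (0)) = 0.597.
μ = 4.7 − (0)·0.597 = 4.700.
CV = √(exp(σ²)−1) = √(exp(0.3565)−1) = 0.654.

σ ≈ 0.597, CV ≈ 0.654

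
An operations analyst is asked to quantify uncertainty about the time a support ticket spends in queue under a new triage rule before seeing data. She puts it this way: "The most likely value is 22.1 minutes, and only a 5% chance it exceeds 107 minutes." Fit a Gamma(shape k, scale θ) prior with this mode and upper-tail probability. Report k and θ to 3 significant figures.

Gamma(k,θ) with k>1 has mode (k−1)θ, so θ = 22.1/(k−1).
Need P(X < 107) = 0.95 with θ tied to k this way. Start at k = 2, θ = 22.1: P(X<107) ≈ 0.954.
Too high — lower k to spread out. Iterating converges to k ≈ 1.97.
Then θ = 22.1/(1.97−1) ≈ 22.8.

k ≈ 1.97, θ ≈ 22.8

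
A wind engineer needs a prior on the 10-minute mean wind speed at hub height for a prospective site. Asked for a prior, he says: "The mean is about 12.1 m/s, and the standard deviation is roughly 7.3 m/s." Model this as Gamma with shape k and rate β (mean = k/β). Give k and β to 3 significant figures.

For Gamma(k, rate β): mean = k/β, variance = k/β², so CV = 1/√k.
CV = SD/mean = 7.3/12.1 = 0.6033, hence k = 1/CV² = 2.75.
Then β = k/mean = 2.75/12.1 = 0.227.

k ≈ 2.75, β ≈ 0.227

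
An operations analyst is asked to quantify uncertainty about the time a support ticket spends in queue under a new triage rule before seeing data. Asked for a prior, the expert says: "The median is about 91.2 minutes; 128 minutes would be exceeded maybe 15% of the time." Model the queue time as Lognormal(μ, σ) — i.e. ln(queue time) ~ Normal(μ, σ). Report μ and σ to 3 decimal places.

μ ≈ 4.513, σ ≈ 0.327

If T ~ Lognormal(μ,σ) then ln T ~ Normal(μ,σ), so the p-quantile of ln T is μ + z_p·σ.
ln(91.2) = 4.513 and ln(128) = 4.852; z_{0.5} = 0, z_{0.85} = 1.036.
σ = (4.852 − 4.513)/(1.036 − (0)) = 0.327.
μ = 4.513 − (0)·0.327 = 4.513.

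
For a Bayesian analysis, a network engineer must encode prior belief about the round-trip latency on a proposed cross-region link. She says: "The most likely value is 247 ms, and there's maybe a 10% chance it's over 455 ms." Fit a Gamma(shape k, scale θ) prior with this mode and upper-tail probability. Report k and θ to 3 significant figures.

Gamma(k,θ) with k>1 has mode (k−1)θ, so θ = 247/(k−1).
Need P(X < 455) = 0.9 with θ tied to k this way. Start at k = 2, θ = 247: P(X<455) ≈ 0.550.
Too low — raise k to concentrate. Iterating converges to k ≈ 6.11.
Then θ = 247/(6.11−1) ≈ 48.3.

k ≈ 6.11, θ ≈ 48.3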